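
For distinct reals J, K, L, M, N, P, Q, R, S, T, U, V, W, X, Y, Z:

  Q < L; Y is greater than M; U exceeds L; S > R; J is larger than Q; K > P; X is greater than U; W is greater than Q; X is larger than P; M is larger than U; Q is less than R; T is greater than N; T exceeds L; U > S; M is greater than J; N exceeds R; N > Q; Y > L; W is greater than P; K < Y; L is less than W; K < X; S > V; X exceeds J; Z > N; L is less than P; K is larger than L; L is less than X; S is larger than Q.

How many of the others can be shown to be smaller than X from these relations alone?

9

The elements the relations force below X are Q, V, R, L, J, S, P, K, U — no chain reaches any other.
That is 9.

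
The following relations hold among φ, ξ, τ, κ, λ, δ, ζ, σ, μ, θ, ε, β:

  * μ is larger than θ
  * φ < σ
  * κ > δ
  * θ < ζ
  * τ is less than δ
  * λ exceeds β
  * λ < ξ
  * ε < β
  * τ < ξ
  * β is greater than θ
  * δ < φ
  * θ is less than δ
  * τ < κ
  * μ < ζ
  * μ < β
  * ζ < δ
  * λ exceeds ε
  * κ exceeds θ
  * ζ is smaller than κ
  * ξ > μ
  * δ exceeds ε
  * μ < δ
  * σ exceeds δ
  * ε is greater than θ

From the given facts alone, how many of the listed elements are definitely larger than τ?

Directly above τ: δ, ξ, κ.
One step further: φ, σ (5 so far).
No other element is forced above τ by the given relations, so the count is 5.

5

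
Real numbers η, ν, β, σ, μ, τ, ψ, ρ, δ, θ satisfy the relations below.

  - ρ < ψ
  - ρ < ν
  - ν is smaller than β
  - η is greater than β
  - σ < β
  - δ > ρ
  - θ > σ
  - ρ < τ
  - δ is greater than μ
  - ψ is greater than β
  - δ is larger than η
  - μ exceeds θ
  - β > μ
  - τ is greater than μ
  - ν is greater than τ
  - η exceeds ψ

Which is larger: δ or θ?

θ < μ and μ < τ give θ < τ.
With τ < ν: θ < μ < τ < ν.
With ν < β: θ < μ < τ < ν < β.
Then β < ψ extends the chain to ψ.
Then ψ < η extends the chain to η.
Then η < δ extends the chain to δ.
So θ < δ; δ is the larger of the two.

δ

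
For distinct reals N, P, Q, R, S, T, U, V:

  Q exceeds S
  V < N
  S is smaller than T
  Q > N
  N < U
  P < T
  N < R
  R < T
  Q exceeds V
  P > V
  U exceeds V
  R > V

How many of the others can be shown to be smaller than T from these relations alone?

Directly below T: S, R, P.
One step further: V, N (5 so far).
No other element is forced below T by the given relations, so the count is 5.

5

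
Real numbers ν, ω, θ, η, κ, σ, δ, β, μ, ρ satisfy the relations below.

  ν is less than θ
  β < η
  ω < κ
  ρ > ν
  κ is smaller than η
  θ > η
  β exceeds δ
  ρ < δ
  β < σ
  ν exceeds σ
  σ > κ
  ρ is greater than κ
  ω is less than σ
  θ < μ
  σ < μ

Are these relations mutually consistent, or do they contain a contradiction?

inconsistent

Chaining the given relations yields σ < ν < ρ < δ < β, so σ < β. But one relation states β < σ. These cannot both hold.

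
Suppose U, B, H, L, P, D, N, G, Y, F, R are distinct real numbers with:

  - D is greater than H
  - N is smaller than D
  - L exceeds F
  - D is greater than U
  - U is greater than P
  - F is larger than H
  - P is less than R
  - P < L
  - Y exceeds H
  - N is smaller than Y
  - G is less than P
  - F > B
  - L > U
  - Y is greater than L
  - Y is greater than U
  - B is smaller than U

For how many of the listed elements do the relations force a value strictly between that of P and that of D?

The relations place P below D. An element lies strictly between them when it is forced above P and also forced below D.
Above P: {U, L, R, Y}. Below D: {G, H, B, U, N}.
Intersection: {U} — 1.

1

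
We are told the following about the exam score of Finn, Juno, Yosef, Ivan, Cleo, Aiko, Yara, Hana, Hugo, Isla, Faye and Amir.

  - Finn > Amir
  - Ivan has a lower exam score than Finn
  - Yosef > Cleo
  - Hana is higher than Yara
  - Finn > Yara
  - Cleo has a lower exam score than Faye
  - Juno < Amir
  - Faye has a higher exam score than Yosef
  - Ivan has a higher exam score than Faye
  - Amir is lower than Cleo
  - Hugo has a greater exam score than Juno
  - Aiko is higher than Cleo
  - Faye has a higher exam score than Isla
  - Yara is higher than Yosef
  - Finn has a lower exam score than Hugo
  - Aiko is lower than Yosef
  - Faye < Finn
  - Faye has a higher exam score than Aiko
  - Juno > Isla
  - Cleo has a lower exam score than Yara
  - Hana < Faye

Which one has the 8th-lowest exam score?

Chaining the given pairs: Isla < Juno < Amir < Cleo < Aiko < Yosef < Yara < Hana < Faye < Ivan < Finn < Hugo.
The 8th smallest is Hana.

Hana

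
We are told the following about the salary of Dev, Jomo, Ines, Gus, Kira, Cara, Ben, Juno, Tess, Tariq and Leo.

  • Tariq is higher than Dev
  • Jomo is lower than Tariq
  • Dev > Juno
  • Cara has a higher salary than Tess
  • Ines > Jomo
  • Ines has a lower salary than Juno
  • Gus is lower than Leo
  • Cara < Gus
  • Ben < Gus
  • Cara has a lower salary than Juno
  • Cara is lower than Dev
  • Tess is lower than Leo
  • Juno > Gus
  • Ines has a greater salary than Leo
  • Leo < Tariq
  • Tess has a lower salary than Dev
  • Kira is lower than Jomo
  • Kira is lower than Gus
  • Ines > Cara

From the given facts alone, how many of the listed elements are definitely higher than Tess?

7

From Tess the given relations immediately reach Cara, Leo, Dev.
From those, Gus, Ines, Juno, Tariq — 7 in total.
No other element is forced above Tess by the given relations, so the count is 7.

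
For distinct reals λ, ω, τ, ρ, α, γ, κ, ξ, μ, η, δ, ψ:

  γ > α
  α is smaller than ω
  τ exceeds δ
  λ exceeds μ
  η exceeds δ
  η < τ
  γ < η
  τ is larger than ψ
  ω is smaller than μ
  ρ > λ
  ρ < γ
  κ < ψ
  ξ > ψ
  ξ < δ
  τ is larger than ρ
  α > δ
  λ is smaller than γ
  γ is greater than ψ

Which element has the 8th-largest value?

The consecutive relations fix a unique order: κ < ψ < ξ < δ < α < ω < μ < λ < ρ < γ < η < τ.
Counting 8 from the largest end gives α.

α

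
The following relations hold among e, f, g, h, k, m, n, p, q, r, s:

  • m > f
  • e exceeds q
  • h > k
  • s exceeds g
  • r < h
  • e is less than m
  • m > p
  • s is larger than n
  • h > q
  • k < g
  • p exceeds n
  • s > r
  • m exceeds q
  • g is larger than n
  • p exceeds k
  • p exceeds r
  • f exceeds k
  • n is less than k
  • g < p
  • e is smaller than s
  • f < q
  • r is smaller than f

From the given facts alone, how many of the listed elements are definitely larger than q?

The elements the relations force above q are e, h, m, s — no chain reaches any other.
That is 4.

4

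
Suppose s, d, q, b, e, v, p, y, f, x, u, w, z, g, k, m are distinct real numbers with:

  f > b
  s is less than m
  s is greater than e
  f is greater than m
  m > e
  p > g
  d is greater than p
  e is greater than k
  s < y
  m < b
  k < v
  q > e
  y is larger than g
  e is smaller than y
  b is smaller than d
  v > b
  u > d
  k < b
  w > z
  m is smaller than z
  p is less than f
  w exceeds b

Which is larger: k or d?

d

Following the relations from k: k < e < s < m < b < d.
So k < d; d is the larger of the two.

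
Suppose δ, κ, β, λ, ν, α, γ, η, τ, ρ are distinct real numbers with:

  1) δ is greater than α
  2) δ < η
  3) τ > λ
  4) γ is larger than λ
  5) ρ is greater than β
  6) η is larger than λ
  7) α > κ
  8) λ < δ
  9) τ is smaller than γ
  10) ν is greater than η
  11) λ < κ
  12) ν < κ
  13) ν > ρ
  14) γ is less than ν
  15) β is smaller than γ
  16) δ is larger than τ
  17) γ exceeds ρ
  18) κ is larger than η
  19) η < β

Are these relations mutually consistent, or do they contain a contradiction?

inconsistent

Chaining the given relations yields δ < η < β < ρ < γ < ν < κ < α, so δ < α. But one relation states α < δ. These cannot both hold.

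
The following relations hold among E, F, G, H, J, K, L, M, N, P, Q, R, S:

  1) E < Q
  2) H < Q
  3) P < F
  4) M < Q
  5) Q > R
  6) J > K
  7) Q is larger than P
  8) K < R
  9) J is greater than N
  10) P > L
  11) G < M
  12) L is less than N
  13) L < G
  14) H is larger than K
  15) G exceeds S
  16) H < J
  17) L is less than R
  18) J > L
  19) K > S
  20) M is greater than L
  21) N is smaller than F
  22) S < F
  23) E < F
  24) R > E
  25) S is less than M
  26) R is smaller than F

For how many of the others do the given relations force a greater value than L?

8

Directly above L: P, G, N, R, J, M.
One step further: F, Q (8 so far).
Nothing else is reachable above L; 8 in all.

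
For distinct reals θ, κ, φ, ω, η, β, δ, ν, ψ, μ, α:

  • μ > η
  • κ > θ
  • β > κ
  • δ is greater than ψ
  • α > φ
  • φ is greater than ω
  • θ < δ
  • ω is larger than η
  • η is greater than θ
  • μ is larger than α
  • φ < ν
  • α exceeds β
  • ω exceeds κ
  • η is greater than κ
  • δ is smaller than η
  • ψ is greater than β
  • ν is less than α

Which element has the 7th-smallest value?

ω

Piecing the relations together gives one ordering: θ < κ < β < ψ < δ < η < ω < φ < ν < α < μ.
The 7th smallest is ω.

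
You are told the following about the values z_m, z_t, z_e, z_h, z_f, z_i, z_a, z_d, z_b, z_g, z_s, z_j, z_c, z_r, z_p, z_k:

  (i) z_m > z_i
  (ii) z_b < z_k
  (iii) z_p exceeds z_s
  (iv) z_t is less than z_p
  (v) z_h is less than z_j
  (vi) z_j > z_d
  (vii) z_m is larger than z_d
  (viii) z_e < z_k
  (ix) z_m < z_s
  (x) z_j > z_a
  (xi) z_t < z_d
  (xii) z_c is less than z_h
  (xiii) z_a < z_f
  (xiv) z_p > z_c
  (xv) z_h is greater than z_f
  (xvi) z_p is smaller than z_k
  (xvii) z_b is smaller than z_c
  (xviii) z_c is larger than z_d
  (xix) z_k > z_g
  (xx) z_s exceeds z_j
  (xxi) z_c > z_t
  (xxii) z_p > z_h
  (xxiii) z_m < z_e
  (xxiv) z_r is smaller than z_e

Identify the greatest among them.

Chaining downward from z_k: directly below it, z_b, z_p, z_g, z_e; then z_t, z_r, z_c, z_m, z_h, z_s; then z_d, z_i, z_f, z_j; then z_a.
That covers every other element, and nothing is given above z_k, so z_k is the greatest.

z_k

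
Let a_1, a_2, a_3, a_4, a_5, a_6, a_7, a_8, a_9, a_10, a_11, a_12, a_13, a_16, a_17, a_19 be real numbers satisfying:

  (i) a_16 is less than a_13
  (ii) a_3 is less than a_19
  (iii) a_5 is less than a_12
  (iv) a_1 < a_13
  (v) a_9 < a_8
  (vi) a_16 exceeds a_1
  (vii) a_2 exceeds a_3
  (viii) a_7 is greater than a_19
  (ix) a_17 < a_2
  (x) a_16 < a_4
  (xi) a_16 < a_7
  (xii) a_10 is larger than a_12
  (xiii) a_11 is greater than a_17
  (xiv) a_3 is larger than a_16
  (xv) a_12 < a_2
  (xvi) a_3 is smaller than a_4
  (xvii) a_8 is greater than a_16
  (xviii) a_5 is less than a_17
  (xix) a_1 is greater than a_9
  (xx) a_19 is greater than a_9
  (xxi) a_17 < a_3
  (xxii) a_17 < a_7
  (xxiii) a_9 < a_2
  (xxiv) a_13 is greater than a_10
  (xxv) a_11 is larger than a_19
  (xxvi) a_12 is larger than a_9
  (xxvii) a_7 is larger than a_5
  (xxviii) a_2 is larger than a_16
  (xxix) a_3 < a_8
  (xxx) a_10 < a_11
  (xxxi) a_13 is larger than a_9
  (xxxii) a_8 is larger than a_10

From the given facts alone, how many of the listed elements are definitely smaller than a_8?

From a_8 the given relations immediately reach a_9, a_16, a_3, a_10.
From those, a_17, a_1, a_12 — 7 in total.
From those, a_5 — 8 in total.
Nothing else is reachable below a_8; 8 in all.

8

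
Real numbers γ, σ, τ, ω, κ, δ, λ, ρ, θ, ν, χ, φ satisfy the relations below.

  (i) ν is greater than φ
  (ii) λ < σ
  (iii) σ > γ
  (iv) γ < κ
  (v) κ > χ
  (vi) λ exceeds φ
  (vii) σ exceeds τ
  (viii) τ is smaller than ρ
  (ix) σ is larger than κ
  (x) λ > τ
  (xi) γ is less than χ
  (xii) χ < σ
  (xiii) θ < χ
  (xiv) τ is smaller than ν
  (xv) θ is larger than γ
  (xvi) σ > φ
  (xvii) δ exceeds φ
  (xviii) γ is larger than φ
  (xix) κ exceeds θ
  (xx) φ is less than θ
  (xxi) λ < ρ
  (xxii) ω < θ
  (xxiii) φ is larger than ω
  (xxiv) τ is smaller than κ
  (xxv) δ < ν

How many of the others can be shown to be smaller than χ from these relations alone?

From χ the given relations immediately reach γ, θ.
From those, ω, φ — 4 in total.
No other element is forced below χ by the given relations, so the count is 4.

4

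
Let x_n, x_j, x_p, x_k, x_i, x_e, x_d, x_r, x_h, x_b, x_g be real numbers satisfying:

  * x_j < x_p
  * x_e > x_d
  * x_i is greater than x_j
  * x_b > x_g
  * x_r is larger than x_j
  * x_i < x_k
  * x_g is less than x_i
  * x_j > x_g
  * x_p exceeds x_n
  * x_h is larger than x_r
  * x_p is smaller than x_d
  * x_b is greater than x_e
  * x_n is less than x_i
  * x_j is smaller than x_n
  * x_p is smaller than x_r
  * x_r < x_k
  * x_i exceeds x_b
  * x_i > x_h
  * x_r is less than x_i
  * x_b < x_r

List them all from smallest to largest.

The consecutive links are each given: x_g < x_j; x_j < x_n; x_n < x_p; x_p < x_d; x_d < x_e; x_e < x_b; x_b < x_r; x_r < x_h; x_h < x_i; x_i < x_k.

x_g < x_j < x_n < x_p < x_d < x_e < x_b < x_r < x_h < x_i < x_k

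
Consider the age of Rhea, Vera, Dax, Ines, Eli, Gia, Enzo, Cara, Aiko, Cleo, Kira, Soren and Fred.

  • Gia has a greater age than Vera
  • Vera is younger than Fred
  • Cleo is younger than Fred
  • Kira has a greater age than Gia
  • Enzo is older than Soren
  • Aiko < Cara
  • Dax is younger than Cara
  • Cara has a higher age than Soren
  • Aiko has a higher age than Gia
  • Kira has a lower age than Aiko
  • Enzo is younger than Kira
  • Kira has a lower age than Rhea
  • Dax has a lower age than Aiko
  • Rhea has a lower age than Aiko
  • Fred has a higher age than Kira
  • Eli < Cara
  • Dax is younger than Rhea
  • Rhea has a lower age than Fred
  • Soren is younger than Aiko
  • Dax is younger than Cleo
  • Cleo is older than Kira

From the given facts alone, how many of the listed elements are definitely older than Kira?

Directly above Kira: Rhea, Cleo, Aiko, Fred.
One step further: Cara (5 so far).
No other element is forced above Kira by the given relations, so the count is 5.

5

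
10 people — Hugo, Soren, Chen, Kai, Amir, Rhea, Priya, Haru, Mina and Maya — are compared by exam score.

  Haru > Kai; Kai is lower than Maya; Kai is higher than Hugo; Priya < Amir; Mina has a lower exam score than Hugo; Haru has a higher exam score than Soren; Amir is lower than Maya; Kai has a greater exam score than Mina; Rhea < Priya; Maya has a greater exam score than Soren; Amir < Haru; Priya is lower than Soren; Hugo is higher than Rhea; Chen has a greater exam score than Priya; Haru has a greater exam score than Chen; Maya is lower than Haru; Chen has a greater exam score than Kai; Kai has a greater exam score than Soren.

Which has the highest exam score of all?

Haru

Rhea is not greatest since Rhea < Priya; Priya is not greatest since Priya < Soren; Soren is not greatest since Soren < Haru; Mina is not greatest since Mina < Hugo; Hugo is not greatest since Hugo < Kai; Kai is not greatest since Kai < Maya; Amir is not greatest since Amir < Maya; Chen is not greatest since Chen < Haru; Maya is not greatest since Maya < Haru.
Only Haru has nothing above it, so Haru is the highest exam score.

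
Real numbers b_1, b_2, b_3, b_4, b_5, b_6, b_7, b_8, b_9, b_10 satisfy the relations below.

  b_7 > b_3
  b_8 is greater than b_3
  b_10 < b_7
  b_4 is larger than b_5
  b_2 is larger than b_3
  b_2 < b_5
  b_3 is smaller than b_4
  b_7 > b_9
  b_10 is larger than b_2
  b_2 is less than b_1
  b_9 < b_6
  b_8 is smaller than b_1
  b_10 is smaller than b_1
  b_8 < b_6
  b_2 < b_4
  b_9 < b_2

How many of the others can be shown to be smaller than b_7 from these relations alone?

Directly below b_7: b_3, b_9, b_10.
One step further: b_2 (4 so far).
No other element is forced below b_7 by the given relations, so the count is 4.

4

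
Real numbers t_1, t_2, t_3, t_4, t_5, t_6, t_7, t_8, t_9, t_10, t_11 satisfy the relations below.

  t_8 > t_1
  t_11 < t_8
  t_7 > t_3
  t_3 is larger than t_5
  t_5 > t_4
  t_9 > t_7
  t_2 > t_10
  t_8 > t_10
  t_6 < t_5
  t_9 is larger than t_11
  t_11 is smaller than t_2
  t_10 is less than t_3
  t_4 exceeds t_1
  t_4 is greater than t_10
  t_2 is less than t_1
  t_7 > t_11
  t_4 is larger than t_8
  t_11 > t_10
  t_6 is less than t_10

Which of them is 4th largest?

t_5

Chaining the given pairs: t_6 < t_10 < t_11 < t_2 < t_1 < t_8 < t_4 < t_5 < t_3 < t_7 < t_9.
The 4th largest is t_5.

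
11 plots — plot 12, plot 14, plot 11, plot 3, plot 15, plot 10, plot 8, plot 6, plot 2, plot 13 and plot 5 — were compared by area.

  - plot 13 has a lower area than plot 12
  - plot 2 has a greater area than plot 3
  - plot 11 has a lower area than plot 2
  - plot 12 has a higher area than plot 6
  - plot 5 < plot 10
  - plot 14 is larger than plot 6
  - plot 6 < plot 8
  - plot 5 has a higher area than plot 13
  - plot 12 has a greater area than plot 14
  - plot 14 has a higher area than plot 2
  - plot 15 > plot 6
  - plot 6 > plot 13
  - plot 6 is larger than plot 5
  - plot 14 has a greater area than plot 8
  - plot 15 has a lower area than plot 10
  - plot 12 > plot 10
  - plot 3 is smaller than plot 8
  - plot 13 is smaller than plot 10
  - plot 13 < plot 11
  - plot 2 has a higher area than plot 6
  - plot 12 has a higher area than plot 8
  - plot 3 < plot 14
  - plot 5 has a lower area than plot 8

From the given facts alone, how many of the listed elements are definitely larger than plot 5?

7

From plot 5 the given relations immediately reach plot 6, plot 10, plot 8.
From those, plot 15, plot 2, plot 14, plot 12 — 7 in total.
No other element is forced above plot 5 by the given relations, so the count is 7.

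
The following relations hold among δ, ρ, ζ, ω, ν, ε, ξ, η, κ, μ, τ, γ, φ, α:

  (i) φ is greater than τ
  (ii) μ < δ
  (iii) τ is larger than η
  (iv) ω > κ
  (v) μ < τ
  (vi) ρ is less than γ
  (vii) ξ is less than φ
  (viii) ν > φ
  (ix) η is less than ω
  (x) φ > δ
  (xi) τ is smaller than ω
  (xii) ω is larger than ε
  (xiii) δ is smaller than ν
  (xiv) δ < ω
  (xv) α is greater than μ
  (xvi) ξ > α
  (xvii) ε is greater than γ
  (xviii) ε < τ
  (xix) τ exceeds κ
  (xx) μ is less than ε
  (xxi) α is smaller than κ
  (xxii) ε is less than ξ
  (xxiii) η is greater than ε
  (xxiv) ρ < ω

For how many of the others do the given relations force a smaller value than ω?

9

From ω the given relations immediately reach ρ, ε, δ, κ, η, τ.
From those, μ, γ, α — 9 in total.
No other element is forced below ω by the given relations, so the count is 9.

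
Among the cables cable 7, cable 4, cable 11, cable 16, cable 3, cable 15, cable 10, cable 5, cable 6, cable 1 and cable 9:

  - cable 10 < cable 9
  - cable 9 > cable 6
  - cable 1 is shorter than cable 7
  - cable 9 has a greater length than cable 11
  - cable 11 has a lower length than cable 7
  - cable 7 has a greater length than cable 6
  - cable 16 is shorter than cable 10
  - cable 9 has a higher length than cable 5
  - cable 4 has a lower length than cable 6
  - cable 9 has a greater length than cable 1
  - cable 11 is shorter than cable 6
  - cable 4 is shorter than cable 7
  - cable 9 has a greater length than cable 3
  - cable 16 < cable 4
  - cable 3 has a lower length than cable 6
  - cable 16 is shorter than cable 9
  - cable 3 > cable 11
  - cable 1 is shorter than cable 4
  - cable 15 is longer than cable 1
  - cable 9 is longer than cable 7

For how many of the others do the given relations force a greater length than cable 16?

5

Directly above cable 16: cable 4, cable 10, cable 9.
One step further: cable 6, cable 7 (5 so far).
No other element is forced above cable 16 by the given relations, so the count is 5.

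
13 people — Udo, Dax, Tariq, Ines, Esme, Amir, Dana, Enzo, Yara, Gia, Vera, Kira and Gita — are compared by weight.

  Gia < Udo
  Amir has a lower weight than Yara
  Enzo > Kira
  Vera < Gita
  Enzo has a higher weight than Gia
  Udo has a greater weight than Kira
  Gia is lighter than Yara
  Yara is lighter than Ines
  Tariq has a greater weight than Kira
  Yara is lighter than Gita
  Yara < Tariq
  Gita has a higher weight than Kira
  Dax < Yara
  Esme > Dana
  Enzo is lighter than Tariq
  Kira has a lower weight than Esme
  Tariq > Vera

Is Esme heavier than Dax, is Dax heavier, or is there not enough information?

Following every chain through Dax: above Dax we get Yara, Tariq, Gita, Ines.
Esme is not reached, and no chain runs the other way from Esme to Dax.
So the given relations leave the order of Dax and Esme undetermined.

undetermined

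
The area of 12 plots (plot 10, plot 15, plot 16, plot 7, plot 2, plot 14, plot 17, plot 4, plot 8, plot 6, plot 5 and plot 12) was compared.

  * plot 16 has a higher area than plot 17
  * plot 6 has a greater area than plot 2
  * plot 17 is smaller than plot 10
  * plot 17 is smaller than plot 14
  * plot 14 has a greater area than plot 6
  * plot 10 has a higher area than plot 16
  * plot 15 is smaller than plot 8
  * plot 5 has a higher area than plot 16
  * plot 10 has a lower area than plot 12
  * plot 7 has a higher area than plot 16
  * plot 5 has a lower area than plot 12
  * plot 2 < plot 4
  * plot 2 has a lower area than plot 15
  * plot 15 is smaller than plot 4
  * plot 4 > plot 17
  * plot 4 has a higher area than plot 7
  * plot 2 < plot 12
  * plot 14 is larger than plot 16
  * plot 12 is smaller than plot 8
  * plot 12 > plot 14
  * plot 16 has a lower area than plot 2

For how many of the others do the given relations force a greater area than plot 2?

The elements the relations force above plot 2 are plot 6, plot 15, plot 4, plot 14, plot 12, plot 8 — no chain reaches any other.
That is 6.

6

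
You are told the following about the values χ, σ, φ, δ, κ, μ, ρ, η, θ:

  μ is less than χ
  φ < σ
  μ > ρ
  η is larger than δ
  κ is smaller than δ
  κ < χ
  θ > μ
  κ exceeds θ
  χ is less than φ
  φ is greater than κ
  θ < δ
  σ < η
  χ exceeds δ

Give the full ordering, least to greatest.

Nothing is placed below ρ, so it is least; from there ρ < μ; μ < θ; θ < κ; κ < δ; δ < χ; χ < φ; φ < σ; σ < η, each given directly.

ρ < μ < θ < κ < δ < χ < φ < σ < η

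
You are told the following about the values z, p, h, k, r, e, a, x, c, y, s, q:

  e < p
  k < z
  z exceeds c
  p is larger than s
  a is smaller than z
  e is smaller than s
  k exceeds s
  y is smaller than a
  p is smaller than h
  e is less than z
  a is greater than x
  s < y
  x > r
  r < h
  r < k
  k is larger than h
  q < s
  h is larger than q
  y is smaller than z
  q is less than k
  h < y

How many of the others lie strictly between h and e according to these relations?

2

Chaining upward from e reaches: s, p, y, a, k, z.
Chaining downward from h reaches: q, s, p, r.
Strictly between e and h are those in both lists: s, p — 2 elements.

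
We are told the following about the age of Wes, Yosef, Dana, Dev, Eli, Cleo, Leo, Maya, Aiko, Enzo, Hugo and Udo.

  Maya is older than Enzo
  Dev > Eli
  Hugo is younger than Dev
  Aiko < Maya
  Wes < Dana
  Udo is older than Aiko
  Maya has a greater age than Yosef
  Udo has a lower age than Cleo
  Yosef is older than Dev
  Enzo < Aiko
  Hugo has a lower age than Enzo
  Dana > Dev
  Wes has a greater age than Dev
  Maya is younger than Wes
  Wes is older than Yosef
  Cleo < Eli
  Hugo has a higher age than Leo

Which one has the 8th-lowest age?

The consecutive relations fix a unique order: Leo < Hugo < Enzo < Aiko < Udo < Cleo < Eli < Dev < Yosef < Maya < Wes < Dana.
The 8th smallest is Dev.

Dev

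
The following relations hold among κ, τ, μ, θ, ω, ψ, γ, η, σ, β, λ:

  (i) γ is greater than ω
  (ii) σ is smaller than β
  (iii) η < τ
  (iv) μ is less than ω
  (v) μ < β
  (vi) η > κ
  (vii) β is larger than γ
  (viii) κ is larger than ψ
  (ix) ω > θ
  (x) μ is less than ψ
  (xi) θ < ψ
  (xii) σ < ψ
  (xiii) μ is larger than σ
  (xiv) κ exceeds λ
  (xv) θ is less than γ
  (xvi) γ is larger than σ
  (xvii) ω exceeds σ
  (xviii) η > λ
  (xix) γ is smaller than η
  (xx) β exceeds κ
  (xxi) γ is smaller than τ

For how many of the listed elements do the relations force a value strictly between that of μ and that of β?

4

Chaining upward from μ reaches: ψ, ω, κ, γ, η, τ.
Chaining downward from β reaches: σ, θ, ψ, λ, ω, κ, γ.
Strictly between μ and β are those in both lists: ψ, ω, κ, γ — 4 elements.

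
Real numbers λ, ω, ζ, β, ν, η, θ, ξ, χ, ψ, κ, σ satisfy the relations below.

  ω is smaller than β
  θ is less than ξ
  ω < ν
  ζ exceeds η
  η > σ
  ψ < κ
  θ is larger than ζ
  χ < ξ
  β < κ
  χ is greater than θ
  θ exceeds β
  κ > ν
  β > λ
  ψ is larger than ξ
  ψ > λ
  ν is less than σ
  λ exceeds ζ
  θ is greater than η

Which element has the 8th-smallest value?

Piecing the relations together gives one ordering: ω < ν < σ < η < ζ < λ < β < θ < χ < ξ < ψ < κ.
Counting 8 from the smallest end gives θ.

θ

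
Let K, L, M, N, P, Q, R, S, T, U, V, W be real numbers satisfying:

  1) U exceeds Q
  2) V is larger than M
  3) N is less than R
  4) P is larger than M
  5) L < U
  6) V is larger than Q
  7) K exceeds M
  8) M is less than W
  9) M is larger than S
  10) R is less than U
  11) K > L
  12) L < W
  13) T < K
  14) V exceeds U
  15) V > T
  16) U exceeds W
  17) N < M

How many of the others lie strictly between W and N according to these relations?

1

Chaining upward from N reaches: R, M, U, V, P, K.
Chaining downward from W reaches: L, S, M.
Strictly between N and W are those in both lists: M — 1 element.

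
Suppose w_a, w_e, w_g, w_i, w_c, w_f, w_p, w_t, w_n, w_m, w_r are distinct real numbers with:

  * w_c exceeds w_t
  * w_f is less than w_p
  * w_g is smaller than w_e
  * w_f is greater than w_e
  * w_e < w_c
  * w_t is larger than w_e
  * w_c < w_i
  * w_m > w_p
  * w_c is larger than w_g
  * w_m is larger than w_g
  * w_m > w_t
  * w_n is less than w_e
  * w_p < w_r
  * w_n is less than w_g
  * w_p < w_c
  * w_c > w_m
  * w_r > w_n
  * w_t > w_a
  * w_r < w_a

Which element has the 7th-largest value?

w_p

Chaining the given pairs: w_n < w_g < w_e < w_f < w_p < w_r < w_a < w_t < w_m < w_c < w_i.
The 7th largest is w_p.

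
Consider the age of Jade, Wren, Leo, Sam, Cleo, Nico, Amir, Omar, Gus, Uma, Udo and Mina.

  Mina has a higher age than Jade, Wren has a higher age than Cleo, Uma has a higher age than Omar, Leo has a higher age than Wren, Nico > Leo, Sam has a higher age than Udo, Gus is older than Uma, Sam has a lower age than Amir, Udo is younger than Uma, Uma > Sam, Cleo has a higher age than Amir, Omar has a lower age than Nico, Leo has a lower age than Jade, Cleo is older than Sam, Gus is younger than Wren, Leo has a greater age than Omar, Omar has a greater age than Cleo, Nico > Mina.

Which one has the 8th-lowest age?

Wren

The consecutive relations fix a unique order: Udo < Sam < Amir < Cleo < Omar < Uma < Gus < Wren < Leo < Jade < Mina < Nico.
Counting 8 from the smallest end gives Wren.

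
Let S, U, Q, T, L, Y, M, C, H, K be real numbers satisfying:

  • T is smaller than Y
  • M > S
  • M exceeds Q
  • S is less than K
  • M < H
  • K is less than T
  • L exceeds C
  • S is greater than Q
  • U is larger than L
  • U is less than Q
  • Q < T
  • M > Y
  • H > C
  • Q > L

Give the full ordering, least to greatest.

Each adjacent pair is fixed by a given relation: C < L; L < U; U < Q; Q < S; S < K; K < T; T < Y; Y < M; M < H. Chaining them end to end gives the full order.

C < L < U < Q < S < K < T < Y < M < H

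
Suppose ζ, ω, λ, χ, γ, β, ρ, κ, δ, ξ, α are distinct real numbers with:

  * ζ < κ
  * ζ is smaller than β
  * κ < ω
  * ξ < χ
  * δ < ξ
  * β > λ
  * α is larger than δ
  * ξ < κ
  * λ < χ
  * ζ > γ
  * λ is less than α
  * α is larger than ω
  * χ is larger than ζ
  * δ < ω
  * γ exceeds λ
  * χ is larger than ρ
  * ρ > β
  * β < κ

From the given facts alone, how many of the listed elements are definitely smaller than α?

8

From α the given relations immediately reach λ, δ, ω.
From those, κ — 4 in total.
From those, ξ, ζ, β — 7 in total.
From those, γ — 8 in total.
Nothing else is reachable below α; 8 in all.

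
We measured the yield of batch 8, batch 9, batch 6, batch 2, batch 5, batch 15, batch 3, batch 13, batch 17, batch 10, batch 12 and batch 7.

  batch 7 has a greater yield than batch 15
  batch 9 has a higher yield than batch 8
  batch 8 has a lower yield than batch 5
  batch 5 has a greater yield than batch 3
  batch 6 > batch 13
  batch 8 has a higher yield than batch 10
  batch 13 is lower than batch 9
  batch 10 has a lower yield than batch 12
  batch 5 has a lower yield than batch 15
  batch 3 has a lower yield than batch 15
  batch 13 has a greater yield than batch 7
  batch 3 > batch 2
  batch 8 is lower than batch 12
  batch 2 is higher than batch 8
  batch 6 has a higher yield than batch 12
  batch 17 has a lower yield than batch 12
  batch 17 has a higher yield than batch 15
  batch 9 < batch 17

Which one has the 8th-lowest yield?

batch 13

Chaining the given pairs: batch 10 < batch 8 < batch 2 < batch 3 < batch 5 < batch 15 < batch 7 < batch 13 < batch 9 < batch 17 < batch 12 < batch 6.
Counting 8 from the smallest end gives batch 13.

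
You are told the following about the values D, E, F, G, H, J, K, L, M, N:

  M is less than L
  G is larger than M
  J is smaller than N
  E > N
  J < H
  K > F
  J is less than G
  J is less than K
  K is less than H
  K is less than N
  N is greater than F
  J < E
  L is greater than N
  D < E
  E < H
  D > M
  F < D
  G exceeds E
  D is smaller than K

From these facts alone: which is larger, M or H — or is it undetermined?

M < D and D < K give M < K.
With K < N: M < D < K < N.
Then N < E extends the chain to E.
Then E < H extends the chain to H.
So H is larger.

H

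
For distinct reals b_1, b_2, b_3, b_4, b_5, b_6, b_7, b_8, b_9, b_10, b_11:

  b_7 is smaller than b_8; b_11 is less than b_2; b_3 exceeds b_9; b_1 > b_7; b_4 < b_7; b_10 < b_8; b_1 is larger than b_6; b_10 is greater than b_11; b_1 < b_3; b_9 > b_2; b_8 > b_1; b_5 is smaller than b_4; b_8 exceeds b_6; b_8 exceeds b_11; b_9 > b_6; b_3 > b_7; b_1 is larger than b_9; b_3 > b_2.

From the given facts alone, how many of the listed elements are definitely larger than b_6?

The elements the relations force above b_6 are b_9, b_1, b_8, b_3 — no chain reaches any other.
That is 4.

4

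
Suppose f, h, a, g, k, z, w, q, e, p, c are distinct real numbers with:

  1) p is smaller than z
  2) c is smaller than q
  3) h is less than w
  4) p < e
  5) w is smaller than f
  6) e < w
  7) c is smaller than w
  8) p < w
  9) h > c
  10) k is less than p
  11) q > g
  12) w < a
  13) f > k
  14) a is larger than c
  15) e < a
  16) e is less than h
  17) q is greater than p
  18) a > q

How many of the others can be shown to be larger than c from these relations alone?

5

The elements the relations force above c are h, w, f, q, a — no chain reaches any other.
That is 5.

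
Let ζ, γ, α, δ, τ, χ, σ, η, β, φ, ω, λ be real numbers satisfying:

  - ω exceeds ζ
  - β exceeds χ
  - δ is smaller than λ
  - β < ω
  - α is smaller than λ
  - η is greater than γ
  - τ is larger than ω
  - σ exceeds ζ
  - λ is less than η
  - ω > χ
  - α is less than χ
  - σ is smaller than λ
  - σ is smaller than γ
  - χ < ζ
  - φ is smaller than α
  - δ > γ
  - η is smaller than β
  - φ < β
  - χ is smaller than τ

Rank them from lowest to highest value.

φ < α < χ < ζ < σ < γ < δ < λ < η < β < ω < τ

The consecutive links are each given: φ < α; α < χ; χ < ζ; ζ < σ; σ < γ; γ < δ; δ < λ; λ < η; η < β; β < ω; ω < τ.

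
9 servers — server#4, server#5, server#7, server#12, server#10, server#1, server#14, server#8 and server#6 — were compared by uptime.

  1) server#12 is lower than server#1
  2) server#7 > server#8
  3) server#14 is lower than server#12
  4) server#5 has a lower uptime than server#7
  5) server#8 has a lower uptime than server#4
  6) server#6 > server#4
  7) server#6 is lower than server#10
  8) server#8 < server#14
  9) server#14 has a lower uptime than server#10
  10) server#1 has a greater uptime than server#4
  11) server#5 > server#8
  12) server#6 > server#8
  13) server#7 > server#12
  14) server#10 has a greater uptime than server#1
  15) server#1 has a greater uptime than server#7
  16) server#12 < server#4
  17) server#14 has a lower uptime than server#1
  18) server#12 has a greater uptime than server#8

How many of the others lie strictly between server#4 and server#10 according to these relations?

The relations place server#4 below server#10. An element lies strictly between them when it is forced above server#4 and also forced below server#10.
Above server#4: {server#1, server#6}. Below server#10: {server#8, server#14, server#12, server#5, server#7, server#1, server#6}.
Intersection: {server#1, server#6} — 2.

2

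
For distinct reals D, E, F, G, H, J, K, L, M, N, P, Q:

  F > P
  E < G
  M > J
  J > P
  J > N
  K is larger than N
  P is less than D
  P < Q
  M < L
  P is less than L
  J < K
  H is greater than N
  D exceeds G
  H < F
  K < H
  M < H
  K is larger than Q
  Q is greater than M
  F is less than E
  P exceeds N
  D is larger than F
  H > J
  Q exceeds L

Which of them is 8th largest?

Chaining the given pairs: N < P < J < M < L < Q < K < H < F < E < G < D.
The 8th largest is L.

L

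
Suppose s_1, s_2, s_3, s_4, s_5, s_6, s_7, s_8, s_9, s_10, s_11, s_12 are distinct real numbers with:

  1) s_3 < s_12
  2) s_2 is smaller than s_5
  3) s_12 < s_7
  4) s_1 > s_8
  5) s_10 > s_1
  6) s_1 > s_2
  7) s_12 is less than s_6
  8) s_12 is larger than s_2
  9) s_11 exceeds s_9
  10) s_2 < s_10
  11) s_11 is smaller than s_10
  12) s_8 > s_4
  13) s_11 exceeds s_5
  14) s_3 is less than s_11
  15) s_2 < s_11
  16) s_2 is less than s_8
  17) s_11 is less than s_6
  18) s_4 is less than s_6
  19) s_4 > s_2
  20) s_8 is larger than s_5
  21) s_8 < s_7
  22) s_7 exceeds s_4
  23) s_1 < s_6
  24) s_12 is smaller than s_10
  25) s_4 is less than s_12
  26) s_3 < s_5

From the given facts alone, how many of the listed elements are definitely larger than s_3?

From s_3 the given relations immediately reach s_5, s_12, s_11.
From those, s_8, s_6, s_10, s_7 — 7 in total.
From those, s_1 — 8 in total.
No other element is forced above s_3 by the given relations, so the count is 8.

8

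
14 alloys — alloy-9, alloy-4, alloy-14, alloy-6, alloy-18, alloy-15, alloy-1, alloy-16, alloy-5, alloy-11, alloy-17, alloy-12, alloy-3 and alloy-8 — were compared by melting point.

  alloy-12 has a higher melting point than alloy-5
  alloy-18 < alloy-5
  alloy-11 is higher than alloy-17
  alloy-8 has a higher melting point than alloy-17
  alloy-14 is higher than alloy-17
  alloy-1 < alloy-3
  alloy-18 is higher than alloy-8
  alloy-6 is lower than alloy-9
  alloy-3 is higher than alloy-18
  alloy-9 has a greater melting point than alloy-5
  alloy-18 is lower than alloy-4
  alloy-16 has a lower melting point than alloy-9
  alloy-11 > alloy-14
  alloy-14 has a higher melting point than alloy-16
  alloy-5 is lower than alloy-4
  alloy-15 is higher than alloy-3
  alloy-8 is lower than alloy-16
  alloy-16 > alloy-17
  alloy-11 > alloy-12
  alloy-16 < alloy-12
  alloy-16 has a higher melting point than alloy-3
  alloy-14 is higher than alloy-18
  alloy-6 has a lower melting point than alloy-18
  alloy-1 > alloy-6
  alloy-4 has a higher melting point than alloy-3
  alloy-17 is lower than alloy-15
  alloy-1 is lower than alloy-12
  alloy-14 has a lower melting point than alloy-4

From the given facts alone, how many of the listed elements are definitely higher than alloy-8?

10

From alloy-8 the given relations immediately reach alloy-18, alloy-16.
From those, alloy-3, alloy-5, alloy-9, alloy-14, alloy-12, alloy-4 — 8 in total.
From those, alloy-15, alloy-11 — 10 in total.
Nothing else is reachable above alloy-8; 10 in all.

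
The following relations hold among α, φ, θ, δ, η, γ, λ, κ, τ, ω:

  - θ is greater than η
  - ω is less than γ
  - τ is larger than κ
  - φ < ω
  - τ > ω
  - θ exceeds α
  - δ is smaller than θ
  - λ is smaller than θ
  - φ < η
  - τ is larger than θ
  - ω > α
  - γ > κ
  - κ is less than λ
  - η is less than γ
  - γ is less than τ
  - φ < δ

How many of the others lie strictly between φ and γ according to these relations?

Chaining upward from φ reaches: δ, η, ω, θ, τ.
Chaining downward from γ reaches: η, κ, α, ω.
Strictly between φ and γ are those in both lists: η, ω — 2 elements.

2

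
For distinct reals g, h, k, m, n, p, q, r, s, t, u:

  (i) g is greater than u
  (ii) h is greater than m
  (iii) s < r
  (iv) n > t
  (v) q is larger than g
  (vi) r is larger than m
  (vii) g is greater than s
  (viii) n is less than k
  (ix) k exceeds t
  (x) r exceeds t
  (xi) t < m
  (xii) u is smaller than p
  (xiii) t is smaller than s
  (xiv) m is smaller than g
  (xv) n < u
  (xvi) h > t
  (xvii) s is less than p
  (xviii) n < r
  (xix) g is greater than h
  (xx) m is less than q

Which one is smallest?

t

Chaining upward from t: directly above it, m, n, s, h, k, r; then u, g, p, q.
That covers every other element, and nothing is given below t, so t is the smallest.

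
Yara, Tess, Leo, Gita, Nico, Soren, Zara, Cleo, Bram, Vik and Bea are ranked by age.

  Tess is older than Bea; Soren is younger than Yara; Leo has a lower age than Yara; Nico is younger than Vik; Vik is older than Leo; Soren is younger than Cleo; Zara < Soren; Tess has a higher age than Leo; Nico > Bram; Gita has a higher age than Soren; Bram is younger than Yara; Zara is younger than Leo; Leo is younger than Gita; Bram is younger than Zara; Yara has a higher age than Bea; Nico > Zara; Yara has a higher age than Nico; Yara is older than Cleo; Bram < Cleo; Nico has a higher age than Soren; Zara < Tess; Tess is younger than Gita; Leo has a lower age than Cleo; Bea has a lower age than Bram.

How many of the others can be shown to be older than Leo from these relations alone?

The elements the relations force above Leo are Tess, Gita, Cleo, Yara, Vik — no chain reaches any other.
That is 5.

5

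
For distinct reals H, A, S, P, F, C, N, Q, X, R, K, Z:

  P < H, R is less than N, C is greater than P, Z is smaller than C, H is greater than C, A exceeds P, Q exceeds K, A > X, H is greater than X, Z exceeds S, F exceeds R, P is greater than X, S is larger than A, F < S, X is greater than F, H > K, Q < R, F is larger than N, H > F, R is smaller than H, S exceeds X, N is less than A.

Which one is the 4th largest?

Chaining the given pairs: K < Q < R < N < F < X < P < A < S < Z < C < H.
Counting 4 from the largest end gives S.

S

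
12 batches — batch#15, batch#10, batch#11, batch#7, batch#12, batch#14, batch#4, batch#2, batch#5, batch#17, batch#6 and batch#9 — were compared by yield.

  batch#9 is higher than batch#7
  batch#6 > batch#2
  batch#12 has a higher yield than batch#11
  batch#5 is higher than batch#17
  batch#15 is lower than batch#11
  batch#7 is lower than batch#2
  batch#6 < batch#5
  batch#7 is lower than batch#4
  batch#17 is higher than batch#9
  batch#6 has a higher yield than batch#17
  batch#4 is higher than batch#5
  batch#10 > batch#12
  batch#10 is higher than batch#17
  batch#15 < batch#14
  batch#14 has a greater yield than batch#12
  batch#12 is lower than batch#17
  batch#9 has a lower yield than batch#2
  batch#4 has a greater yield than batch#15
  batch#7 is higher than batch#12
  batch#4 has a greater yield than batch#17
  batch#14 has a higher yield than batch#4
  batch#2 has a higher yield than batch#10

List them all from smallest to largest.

Nothing is placed below batch#15, so it is least; from there batch#15 < batch#11; batch#11 < batch#12; batch#12 < batch#7; batch#7 < batch#9; batch#9 < batch#17; batch#17 < batch#10; batch#10 < batch#2; batch#2 < batch#6; batch#6 < batch#5; batch#5 < batch#4; batch#4 < batch#14, each given directly.

batch#15 < batch#11 < batch#12 < batch#7 < batch#9 < batch#17 < batch#10 < batch#2 < batch#6 < batch#5 < batch#4 < batch#14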